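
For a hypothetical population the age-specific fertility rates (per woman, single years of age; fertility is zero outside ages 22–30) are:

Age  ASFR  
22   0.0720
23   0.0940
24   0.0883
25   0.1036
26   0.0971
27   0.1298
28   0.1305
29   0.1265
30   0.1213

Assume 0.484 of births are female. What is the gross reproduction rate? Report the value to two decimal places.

Proportion female at birth = 0.484.
Sum of ASFRs = 0.0720 + 0.0940 + 0.0883 + 0.1036 + 0.0971 + 0.1298 + 0.1305 + 0.1265 + 0.1213 = 0.9631
TFR = 0.9631
GRR = 0.484 × 0.9631 = 0.46614

0.47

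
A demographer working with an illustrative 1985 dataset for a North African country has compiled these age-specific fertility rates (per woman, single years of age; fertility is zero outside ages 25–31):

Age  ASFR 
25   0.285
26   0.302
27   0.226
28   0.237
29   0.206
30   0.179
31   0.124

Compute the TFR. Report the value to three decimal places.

1.559

Sum of ASFRs = 0.285 + 0.302 + 0.226 + 0.237 + 0.206 + 0.179 + 0.124 = 1.559
TFR = 1.559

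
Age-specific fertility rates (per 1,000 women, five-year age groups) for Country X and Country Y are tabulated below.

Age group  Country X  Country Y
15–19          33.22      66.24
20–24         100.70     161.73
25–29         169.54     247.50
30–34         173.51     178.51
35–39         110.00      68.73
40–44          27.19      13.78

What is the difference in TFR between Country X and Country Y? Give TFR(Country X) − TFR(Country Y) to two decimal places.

-0.61

Country X:
  Sum of ASFRs = 33.22 + 100.70 + 169.54 + 173.51 + 110.00 + 27.19 = 614.16
  TFR = 5 × 614.16 / 1000 = 3.0708
Country Y:
  Sum of ASFRs = 66.24 + 161.73 + 247.50 + 178.51 + 68.73 + 13.78 = 736.49
  TFR = 5 × 736.49 / 1000 = 3.68245
Difference = 3.0708 − 3.68245 = -0.61165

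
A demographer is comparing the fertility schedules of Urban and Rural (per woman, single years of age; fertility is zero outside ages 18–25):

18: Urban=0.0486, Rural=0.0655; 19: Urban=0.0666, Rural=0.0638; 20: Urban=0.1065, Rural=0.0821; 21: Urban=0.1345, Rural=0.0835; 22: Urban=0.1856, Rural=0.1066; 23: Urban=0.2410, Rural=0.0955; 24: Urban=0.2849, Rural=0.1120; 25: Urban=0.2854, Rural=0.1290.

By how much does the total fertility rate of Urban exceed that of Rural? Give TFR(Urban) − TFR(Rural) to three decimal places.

Urban:
  Sum of ASFRs = 0.0486 + 0.0666 + 0.1065 + 0.1345 + 0.1856 + 0.2410 + 0.2849 + 0.2854 = 1.3531
  TFR = 1.3531
Rural:
  Sum of ASFRs = 0.0655 + 0.0638 + 0.0821 + 0.0835 + 0.1066 + 0.0955 + 0.1120 + 0.1290 = 0.7380
  TFR = 0.738
Difference = 1.3531 − 0.738 = 0.6151

0.615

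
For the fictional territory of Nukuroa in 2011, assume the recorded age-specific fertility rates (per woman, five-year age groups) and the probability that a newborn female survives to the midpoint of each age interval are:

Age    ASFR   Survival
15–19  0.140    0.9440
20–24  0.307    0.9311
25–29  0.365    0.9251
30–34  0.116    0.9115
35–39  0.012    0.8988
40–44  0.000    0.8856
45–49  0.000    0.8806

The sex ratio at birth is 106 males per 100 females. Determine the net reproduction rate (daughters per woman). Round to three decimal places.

2.117

Proportion female at birth = 100 / (100 + 106) = 0.48544.
Weighting each age-specific rate by interval width and survival:
  15–19: 5 × 0.140 × 0.9440 = 0.66080
  20–24: 5 × 0.307 × 0.9311 = 1.42924
  25–29: 5 × 0.365 × 0.9251 = 1.68831
  30–34: 5 × 0.116 × 0.9115 = 0.52867
  35–39: 5 × 0.012 × 0.8988 = 0.05393
  40–44: 5 × 0.000 × 0.8856 = 0.00000
  45–49: 5 × 0.000 × 0.8806 = 0.00000
Sum = 4.36095
NRR = 0.48544 × 4.36095 = 2.11698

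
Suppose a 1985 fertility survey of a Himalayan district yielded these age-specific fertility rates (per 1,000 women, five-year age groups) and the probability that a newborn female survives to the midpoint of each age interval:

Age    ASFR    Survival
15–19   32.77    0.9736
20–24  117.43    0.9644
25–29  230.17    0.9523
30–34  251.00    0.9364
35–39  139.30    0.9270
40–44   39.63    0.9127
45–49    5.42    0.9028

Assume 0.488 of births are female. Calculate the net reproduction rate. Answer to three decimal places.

Proportion female at birth = 0.488.
Per-age-group product (5 × ASFR × survival probability):
  15–19: 5 × 32.77/1000 × 0.9736 = 0.15952
  20–24: 5 × 117.43/1000 × 0.9644 = 0.56625
  25–29: 5 × 230.17/1000 × 0.9523 = 1.09595
  30–34: 5 × 251.00/1000 × 0.9364 = 1.17518
  35–39: 5 × 139.30/1000 × 0.9270 = 0.64566
  40–44: 5 × 39.63/1000 × 0.9127 = 0.18085
  45–49: 5 × 5.42/1000 × 0.9028 = 0.02447
Sum = 3.84788
NRR = 0.488 × 3.84788 = 1.87777

1.878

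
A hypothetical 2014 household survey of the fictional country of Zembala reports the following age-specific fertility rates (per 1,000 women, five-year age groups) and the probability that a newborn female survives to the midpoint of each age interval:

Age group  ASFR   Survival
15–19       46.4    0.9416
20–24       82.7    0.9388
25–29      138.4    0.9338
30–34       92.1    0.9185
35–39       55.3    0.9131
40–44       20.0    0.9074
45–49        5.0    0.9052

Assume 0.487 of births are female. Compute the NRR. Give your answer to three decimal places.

0.994

Proportion female at birth = 0.487.
Weighting each age-specific rate by interval width and survival:
  15–19: 5 × 46.4/1000 × 0.9416 = 0.21845
  20–24: 5 × 82.7/1000 × 0.9388 = 0.38819
  25–29: 5 × 138.4/1000 × 0.9338 = 0.64619
  30–34: 5 × 92.1/1000 × 0.9185 = 0.42297
  35–39: 5 × 55.3/1000 × 0.9131 = 0.25247
  40–44: 5 × 20.0/1000 × 0.9074 = 0.09074
  45–49: 5 × 5.0/1000 × 0.9052 = 0.02263
Sum = 2.04164
NRR = 0.487 × 2.04164 = 0.99428
With NRR below 1 the population is below replacement fertility.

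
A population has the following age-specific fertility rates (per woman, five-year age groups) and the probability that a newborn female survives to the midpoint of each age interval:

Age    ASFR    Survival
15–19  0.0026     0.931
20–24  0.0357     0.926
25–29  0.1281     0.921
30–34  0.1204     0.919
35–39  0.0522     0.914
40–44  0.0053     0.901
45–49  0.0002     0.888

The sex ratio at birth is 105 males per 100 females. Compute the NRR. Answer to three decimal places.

Proportion female at birth = 100 / (100 + 105) = 0.48780.
Each age group contributes 5 × ASFR × survival:
  15–19: 5 × 0.0026 × 0.931 = 0.01210
  20–24: 5 × 0.0357 × 0.926 = 0.16529
  25–29: 5 × 0.1281 × 0.921 = 0.58990
  30–34: 5 × 0.1204 × 0.919 = 0.55324
  35–39: 5 × 0.0522 × 0.914 = 0.23855
  40–44: 5 × 0.0053 × 0.901 = 0.02388
  45–49: 5 × 0.0002 × 0.888 = 0.00089
Sum = 1.58385
NRR = 0.48780 × 1.58385 = 0.77260

0.773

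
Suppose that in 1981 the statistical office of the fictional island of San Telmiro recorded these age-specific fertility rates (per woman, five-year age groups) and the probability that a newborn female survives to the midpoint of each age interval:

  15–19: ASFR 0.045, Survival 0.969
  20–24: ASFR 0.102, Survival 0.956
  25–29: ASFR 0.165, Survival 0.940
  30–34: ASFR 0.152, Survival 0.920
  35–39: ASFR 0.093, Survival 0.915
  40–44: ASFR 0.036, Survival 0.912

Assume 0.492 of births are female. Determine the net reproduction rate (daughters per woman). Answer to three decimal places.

1.363

Proportion female at birth = 0.492.
Each age group contributes 5 × ASFR × survival:
  15–19: 5 × 0.045 × 0.969 = 0.21803
  20–24: 5 × 0.102 × 0.956 = 0.48756
  25–29: 5 × 0.165 × 0.940 = 0.77550
  30–34: 5 × 0.152 × 0.920 = 0.69920
  35–39: 5 × 0.093 × 0.915 = 0.42548
  40–44: 5 × 0.036 × 0.912 = 0.16416
Sum = 2.76993
NRR = 0.492 × 2.76993 = 1.36281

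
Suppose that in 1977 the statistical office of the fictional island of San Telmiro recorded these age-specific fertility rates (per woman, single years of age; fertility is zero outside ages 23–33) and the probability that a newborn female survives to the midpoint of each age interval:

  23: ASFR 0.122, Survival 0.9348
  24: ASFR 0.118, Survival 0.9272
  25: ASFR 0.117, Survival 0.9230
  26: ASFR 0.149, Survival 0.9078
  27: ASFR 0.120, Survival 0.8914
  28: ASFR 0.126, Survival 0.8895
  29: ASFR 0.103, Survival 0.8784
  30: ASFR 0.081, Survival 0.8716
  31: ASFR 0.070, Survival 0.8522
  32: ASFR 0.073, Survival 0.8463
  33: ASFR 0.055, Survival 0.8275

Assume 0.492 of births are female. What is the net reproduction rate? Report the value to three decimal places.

Proportion female at birth = 0.492.
Survival-weighted fertility by age (1·fₓ·Sₓ):
  23: 1 × 0.122 × 0.9348 = 0.11405
  24: 1 × 0.118 × 0.9272 = 0.10941
  25: 1 × 0.117 × 0.9230 = 0.10799
  26: 1 × 0.149 × 0.9078 = 0.13526
  27: 1 × 0.120 × 0.8914 = 0.10697
  28: 1 × 0.126 × 0.8895 = 0.11208
  29: 1 × 0.103 × 0.8784 = 0.09048
  30: 1 × 0.081 × 0.8716 = 0.07060
  31: 1 × 0.070 × 0.8522 = 0.05965
  32: 1 × 0.073 × 0.8463 = 0.06178
  33: 1 × 0.055 × 0.8275 = 0.04551
Sum = 1.01378
NRR = 0.492 × 1.01378 = 0.49878
With NRR below 1 the population is below replacement fertility.

0.499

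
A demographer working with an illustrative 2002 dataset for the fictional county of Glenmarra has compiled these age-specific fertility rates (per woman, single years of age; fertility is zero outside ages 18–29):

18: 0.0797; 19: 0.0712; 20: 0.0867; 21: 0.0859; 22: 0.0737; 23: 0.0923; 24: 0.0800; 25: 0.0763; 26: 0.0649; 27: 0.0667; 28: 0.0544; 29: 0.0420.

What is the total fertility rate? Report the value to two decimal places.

Sum of ASFRs = 0.0797 + 0.0712 + 0.0867 + 0.0859 + 0.0737 + 0.0923 + 0.0800 + 0.0763 + 0.0649 + 0.0667 + 0.0544 + 0.0420 = 0.8738
TFR = 0.8738

0.87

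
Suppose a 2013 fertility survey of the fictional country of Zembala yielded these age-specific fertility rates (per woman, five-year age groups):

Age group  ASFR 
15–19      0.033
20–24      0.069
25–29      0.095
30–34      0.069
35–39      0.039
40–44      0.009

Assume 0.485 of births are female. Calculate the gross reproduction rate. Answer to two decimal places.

0.76

Proportion female at birth = 0.485.
Sum of ASFRs = 0.033 + 0.069 + 0.095 + 0.069 + 0.039 + 0.009 = 0.314
TFR = 5 × 0.314 = 1.57
GRR = 0.485 × 1.57 = 0.76145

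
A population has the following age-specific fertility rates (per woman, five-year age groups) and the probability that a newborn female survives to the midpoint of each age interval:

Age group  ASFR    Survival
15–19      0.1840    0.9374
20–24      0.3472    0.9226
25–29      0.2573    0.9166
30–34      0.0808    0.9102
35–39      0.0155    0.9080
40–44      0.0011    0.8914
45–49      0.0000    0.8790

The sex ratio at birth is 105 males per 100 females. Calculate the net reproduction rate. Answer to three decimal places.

Proportion female at birth = 100 / (100 + 105) = 0.48780.
Survival-weighted fertility by age (5·fₓ·Sₓ):
  15–19: 5 × 0.1840 × 0.9374 = 0.86241
  20–24: 5 × 0.3472 × 0.9226 = 1.60163
  25–29: 5 × 0.2573 × 0.9166 = 1.17921
  30–34: 5 × 0.0808 × 0.9102 = 0.36772
  35–39: 5 × 0.0155 × 0.9080 = 0.07037
  40–44: 5 × 0.0011 × 0.8914 = 0.00490
  45–49: 5 × 0.0000 × 0.8790 = 0.00000
Sum = 4.08624
NRR = 0.48780 × 4.08624 = 1.99327
NRR > 1, so each generation more than replaces itself.

1.993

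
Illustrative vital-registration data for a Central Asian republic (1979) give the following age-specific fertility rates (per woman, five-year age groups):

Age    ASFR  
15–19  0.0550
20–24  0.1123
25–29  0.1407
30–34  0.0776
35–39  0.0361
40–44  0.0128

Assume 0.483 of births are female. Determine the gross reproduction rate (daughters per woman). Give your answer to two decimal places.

1.05

Proportion female at birth = 0.483.
Sum of ASFRs = 0.0550 + 0.1123 + 0.1407 + 0.0776 + 0.0361 + 0.0128 = 0.4345
TFR = 5 × 0.4345 = 2.1725
GRR = 0.483 × 2.1725 = 1.04932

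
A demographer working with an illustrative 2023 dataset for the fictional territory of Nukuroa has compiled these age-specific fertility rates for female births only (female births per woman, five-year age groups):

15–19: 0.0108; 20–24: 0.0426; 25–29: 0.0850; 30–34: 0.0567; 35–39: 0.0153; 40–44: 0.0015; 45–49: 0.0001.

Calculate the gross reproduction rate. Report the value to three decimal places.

1.060

Sum of female ASFRs = 0.0108 + 0.0426 + 0.0850 + 0.0567 + 0.0153 + 0.0015 + 0.0001 = 0.2120
GRR = 5 × 0.2120 = 1.06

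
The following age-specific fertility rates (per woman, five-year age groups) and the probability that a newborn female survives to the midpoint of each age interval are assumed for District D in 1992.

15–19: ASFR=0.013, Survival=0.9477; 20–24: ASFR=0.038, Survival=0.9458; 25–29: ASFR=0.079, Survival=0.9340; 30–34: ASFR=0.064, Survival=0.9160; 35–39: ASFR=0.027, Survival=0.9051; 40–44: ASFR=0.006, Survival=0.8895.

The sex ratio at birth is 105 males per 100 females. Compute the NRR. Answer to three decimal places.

0.513

Proportion female at birth = 100 / (100 + 105) = 0.48780.
Weighting each age-specific rate by interval width and survival:
  15–19: 5 × 0.013 × 0.9477 = 0.06160
  20–24: 5 × 0.038 × 0.9458 = 0.17970
  25–29: 5 × 0.079 × 0.9340 = 0.36893
  30–34: 5 × 0.064 × 0.9160 = 0.29312
  35–39: 5 × 0.027 × 0.9051 = 0.12219
  40–44: 5 × 0.006 × 0.8895 = 0.02669
Sum = 1.05223
NRR = 0.48780 × 1.05223 = 0.51328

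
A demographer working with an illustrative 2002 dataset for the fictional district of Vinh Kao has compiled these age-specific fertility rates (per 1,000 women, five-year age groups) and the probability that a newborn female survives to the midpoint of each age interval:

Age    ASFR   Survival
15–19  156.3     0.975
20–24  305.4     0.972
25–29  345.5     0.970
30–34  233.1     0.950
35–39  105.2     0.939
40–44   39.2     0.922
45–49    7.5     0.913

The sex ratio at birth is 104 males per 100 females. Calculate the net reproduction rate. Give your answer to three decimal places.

Proportion female at birth = 100 / (100 + 104) = 0.49020.
Each age group contributes 5 × ASFR × survival:
  15–19: 5 × 156.3/1000 × 0.975 = 0.76196
  20–24: 5 × 305.4/1000 × 0.972 = 1.48424
  25–29: 5 × 345.5/1000 × 0.970 = 1.67568
  30–34: 5 × 233.1/1000 × 0.950 = 1.10723
  35–39: 5 × 105.2/1000 × 0.939 = 0.49391
  40–44: 5 × 39.2/1000 × 0.922 = 0.18071
  45–49: 5 × 7.5/1000 × 0.913 = 0.03424
Sum = 5.73797
NRR = 0.49020 × 5.73797 = 2.81275
NRR > 1, so each generation more than replaces itself.

2.813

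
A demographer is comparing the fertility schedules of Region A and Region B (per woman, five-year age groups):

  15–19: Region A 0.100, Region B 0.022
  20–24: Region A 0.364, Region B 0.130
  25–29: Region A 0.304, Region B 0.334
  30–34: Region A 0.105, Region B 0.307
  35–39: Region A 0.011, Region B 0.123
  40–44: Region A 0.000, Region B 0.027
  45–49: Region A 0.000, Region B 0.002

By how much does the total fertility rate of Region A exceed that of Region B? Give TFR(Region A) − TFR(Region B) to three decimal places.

-0.305

Region A:
  Sum of ASFRs = 0.100 + 0.364 + 0.304 + 0.105 + 0.011 + 0.000 + 0.000 = 0.884
  TFR = 5 × 0.884 = 4.42
Region B:
  Sum of ASFRs = 0.022 + 0.130 + 0.334 + 0.307 + 0.123 + 0.027 + 0.002 = 0.945
  TFR = 5 × 0.945 = 4.725
Difference = 4.42 − 4.725 = -0.305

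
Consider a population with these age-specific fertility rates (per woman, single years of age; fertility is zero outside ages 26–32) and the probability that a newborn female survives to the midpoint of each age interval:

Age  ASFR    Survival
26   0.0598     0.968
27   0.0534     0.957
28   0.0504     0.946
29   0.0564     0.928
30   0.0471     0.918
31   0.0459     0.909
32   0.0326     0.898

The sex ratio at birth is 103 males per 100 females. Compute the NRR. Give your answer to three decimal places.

0.159

Proportion female at birth = 100 / (100 + 103) = 0.49261.
Survival-weighted fertility by age (1·fₓ·Sₓ):
  26: 1 × 0.0598 × 0.968 = 0.05789
  27: 1 × 0.0534 × 0.957 = 0.05110
  28: 1 × 0.0504 × 0.946 = 0.04768
  29: 1 × 0.0564 × 0.928 = 0.05234
  30: 1 × 0.0471 × 0.918 = 0.04324
  31: 1 × 0.0459 × 0.909 = 0.04172
  32: 1 × 0.0326 × 0.898 = 0.02927
Sum = 0.32324
NRR = 0.49261 × 0.32324 = 0.15923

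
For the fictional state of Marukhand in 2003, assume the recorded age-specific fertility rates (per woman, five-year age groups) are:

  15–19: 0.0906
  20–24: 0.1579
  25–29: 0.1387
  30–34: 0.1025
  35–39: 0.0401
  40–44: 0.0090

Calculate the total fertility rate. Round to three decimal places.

2.694

Sum of ASFRs = 0.0906 + 0.1579 + 0.1387 + 0.1025 + 0.0401 + 0.0090 = 0.5388
TFR = 5 × 0.5388 = 2.694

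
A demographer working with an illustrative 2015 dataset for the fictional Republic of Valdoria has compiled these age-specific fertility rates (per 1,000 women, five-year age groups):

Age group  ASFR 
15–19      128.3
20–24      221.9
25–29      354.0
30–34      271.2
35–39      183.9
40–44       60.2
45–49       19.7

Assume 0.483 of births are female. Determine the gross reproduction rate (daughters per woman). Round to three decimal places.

Proportion female at birth = 0.483.
Sum of ASFRs = 128.3 + 221.9 + 354.0 + 271.2 + 183.9 + 60.2 + 19.7 = 1239.2
TFR = 5 × 1239.2 / 1000 = 6.196
GRR = 0.483 × 6.196 = 2.99267

2.993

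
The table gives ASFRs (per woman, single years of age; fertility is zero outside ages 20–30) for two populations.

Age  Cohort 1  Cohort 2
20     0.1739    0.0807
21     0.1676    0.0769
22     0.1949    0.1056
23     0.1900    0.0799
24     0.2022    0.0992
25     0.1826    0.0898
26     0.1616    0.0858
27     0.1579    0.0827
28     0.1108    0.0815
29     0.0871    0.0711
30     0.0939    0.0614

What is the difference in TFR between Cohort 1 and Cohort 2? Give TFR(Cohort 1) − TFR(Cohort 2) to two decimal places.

0.81

Cohort 1:
  Sum of ASFRs = 0.1739 + 0.1676 + 0.1949 + 0.1900 + 0.2022 + 0.1826 + 0.1616 + 0.1579 + 0.1108 + 0.0871 + 0.0939 = 1.7225
  TFR = 1.7225
Cohort 2:
  Sum of ASFRs = 0.0807 + 0.0769 + 0.1056 + 0.0799 + 0.0992 + 0.0898 + 0.0858 + 0.0827 + 0.0815 + 0.0711 + 0.0614 = 0.9146
  TFR = 0.9146
Difference = 1.7225 − 0.9146 = 0.8079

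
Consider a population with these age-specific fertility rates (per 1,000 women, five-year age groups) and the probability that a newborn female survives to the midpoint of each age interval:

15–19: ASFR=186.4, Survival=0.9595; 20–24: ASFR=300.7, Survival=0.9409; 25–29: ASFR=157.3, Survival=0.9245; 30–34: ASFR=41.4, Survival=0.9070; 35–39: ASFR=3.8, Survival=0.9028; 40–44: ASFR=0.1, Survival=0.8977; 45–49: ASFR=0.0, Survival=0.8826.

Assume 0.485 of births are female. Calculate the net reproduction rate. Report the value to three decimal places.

1.572

Proportion female at birth = 0.485.
Survival-weighted fertility by age (5·fₓ·Sₓ):
  15–19: 5 × 186.4/1000 × 0.9595 = 0.89425
  20–24: 5 × 300.7/1000 × 0.9409 = 1.41464
  25–29: 5 × 157.3/1000 × 0.9245 = 0.72712
  30–34: 5 × 41.4/1000 × 0.9070 = 0.18775
  35–39: 5 × 3.8/1000 × 0.9028 = 0.01715
  40–44: 5 × 0.1/1000 × 0.8977 = 0.00045
  45–49: 5 × 0.0/1000 × 0.8826 = 0.00000
Sum = 3.24136
NRR = 0.485 × 3.24136 = 1.57206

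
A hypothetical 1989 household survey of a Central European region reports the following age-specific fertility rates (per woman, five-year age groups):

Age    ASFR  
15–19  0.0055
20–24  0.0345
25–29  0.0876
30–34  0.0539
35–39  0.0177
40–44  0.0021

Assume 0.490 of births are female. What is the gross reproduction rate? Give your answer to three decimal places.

0.493

Proportion female at birth = 0.490.
Sum of ASFRs = 0.0055 + 0.0345 + 0.0876 + 0.0539 + 0.0177 + 0.0021 = 0.2013
TFR = 5 × 0.2013 = 1.0065
GRR = 0.490 × 1.0065 = 0.49319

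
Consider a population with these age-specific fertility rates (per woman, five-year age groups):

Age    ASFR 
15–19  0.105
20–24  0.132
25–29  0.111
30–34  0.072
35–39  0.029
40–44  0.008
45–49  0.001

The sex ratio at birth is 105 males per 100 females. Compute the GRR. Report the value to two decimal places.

Proportion female at birth = 100 / (100 + 105) = 0.48780.
Sum of ASFRs = 0.105 + 0.132 + 0.111 + 0.072 + 0.029 + 0.008 + 0.001 = 0.458
TFR = 5 × 0.458 = 2.29
GRR = 0.48780 × 2.29 = 1.11706

1.12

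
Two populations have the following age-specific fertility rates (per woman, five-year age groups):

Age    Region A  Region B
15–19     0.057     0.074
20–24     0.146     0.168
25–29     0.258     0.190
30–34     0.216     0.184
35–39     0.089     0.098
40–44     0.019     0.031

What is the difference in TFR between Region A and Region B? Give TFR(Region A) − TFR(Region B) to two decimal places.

0.20

Region A:
  Sum of ASFRs = 0.057 + 0.146 + 0.258 + 0.216 + 0.089 + 0.019 = 0.785
  TFR = 5 × 0.785 = 3.925
Region B:
  Sum of ASFRs = 0.074 + 0.168 + 0.190 + 0.184 + 0.098 + 0.031 = 0.745
  TFR = 5 × 0.745 = 3.725
Difference = 3.925 − 3.725 = 0.2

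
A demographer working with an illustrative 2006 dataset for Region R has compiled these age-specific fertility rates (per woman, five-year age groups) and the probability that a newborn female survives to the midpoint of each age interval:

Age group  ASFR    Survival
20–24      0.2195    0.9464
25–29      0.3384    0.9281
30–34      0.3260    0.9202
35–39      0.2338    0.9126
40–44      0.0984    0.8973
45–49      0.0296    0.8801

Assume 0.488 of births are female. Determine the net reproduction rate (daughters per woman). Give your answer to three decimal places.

Proportion female at birth = 0.488.
Per-age-group product (5 × ASFR × survival probability):
  20–24: 5 × 0.2195 × 0.9464 = 1.03867
  25–29: 5 × 0.3384 × 0.9281 = 1.57035
  30–34: 5 × 0.3260 × 0.9202 = 1.49993
  35–39: 5 × 0.2338 × 0.9126 = 1.06683
  40–44: 5 × 0.0984 × 0.8973 = 0.44147
  45–49: 5 × 0.0296 × 0.8801 = 0.13025
Sum = 5.74750
NRR = 0.488 × 5.74750 = 2.80478
With NRR above 1 the population is above replacement fertility.

2.805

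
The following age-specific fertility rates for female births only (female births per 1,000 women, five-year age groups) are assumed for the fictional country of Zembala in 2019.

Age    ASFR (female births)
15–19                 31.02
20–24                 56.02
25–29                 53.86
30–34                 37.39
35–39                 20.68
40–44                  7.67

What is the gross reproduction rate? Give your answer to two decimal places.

Sum of female ASFRs = 31.02 + 56.02 + 53.86 + 37.39 + 20.68 + 7.67 = 206.64
GRR = 5 × 206.64 / 1000 = 1.0332

1.03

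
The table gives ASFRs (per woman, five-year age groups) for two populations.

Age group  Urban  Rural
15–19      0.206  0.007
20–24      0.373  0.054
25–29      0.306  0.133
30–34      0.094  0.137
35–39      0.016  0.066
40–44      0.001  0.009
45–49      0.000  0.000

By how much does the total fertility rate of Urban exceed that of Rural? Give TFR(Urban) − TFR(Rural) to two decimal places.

2.95

Urban:
  Sum of ASFRs = 0.206 + 0.373 + 0.306 + 0.094 + 0.016 + 0.001 + 0.000 = 0.996
  TFR = 5 × 0.996 = 4.98
Rural:
  Sum of ASFRs = 0.007 + 0.054 + 0.133 + 0.137 + 0.066 + 0.009 + 0.000 = 0.406
  TFR = 5 × 0.406 = 2.03
Difference = 4.98 − 2.03 = 2.95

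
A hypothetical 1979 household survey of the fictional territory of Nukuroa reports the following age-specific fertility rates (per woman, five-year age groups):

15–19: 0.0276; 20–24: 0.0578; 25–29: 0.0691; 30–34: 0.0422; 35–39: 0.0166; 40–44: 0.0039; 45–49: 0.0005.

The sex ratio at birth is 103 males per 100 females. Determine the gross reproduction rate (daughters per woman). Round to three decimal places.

Proportion female at birth = 100 / (100 + 103) = 0.49261.
Sum of ASFRs = 0.0276 + 0.0578 + 0.0691 + 0.0422 + 0.0166 + 0.0039 + 0.0005 = 0.2177
TFR = 5 × 0.2177 = 1.0885
GRR = 0.49261 × 1.0885 = 0.53621

0.536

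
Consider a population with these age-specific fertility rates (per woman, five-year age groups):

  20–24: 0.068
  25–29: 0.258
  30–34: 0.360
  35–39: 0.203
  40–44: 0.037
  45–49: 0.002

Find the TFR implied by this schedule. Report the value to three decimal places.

4.640

Sum of ASFRs = 0.068 + 0.258 + 0.360 + 0.203 + 0.037 + 0.002 = 0.928
TFR = 5 × 0.928 = 4.64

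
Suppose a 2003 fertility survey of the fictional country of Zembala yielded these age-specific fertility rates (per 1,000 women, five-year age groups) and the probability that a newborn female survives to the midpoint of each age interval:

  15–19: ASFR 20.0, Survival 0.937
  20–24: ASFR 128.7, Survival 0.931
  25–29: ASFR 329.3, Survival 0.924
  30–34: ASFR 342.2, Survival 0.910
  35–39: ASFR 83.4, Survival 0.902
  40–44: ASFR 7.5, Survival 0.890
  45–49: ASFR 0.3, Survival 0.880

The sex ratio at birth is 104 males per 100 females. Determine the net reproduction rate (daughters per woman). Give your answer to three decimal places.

Proportion female at birth = 100 / (100 + 104) = 0.49020.
Survival-weighted fertility by age (5·fₓ·Sₓ):
  15–19: 5 × 20.0/1000 × 0.937 = 0.09370
  20–24: 5 × 128.7/1000 × 0.931 = 0.59910
  25–29: 5 × 329.3/1000 × 0.924 = 1.52137
  30–34: 5 × 342.2/1000 × 0.910 = 1.55701
  35–39: 5 × 83.4/1000 × 0.902 = 0.37613
  40–44: 5 × 7.5/1000 × 0.890 = 0.03338
  45–49: 5 × 0.3/1000 × 0.880 = 0.00132
Sum = 4.18201
NRR = 0.49020 × 4.18201 = 2.05002
With NRR above 1 the population is above replacement fertility.

2.050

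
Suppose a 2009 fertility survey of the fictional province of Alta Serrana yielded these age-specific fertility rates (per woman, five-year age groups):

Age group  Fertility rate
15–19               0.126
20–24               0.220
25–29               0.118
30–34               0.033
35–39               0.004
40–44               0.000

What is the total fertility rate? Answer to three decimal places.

Sum of ASFRs = 0.126 + 0.220 + 0.118 + 0.033 + 0.004 + 0.000 = 0.501
TFR = 5 × 0.501 = 2.505

2.505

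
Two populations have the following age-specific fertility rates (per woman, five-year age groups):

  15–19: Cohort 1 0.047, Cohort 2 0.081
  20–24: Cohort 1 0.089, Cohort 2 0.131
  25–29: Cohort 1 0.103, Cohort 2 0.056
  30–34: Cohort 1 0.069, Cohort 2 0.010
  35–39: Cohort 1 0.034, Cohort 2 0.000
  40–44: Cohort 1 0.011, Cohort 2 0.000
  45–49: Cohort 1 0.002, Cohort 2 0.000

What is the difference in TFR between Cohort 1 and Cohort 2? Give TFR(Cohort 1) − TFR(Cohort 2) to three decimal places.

0.385

Cohort 1:
  Sum of ASFRs = 0.047 + 0.089 + 0.103 + 0.069 + 0.034 + 0.011 + 0.002 = 0.355
  TFR = 5 × 0.355 = 1.775
Cohort 2:
  Sum of ASFRs = 0.081 + 0.131 + 0.056 + 0.010 + 0.000 + 0.000 + 0.000 = 0.278
  TFR = 5 × 0.278 = 1.39
Difference = 1.775 − 1.39 = 0.385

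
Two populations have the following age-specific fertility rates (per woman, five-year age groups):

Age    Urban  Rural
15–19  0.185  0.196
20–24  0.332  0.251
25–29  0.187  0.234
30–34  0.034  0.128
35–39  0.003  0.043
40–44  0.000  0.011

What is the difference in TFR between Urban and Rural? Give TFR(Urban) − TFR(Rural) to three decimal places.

Urban:
  Sum of ASFRs = 0.185 + 0.332 + 0.187 + 0.034 + 0.003 + 0.000 = 0.741
  TFR = 5 × 0.741 = 3.705
Rural:
  Sum of ASFRs = 0.196 + 0.251 + 0.234 + 0.128 + 0.043 + 0.011 = 0.863
  TFR = 5 × 0.863 = 4.315
Difference = 3.705 − 4.315 = -0.61

-0.610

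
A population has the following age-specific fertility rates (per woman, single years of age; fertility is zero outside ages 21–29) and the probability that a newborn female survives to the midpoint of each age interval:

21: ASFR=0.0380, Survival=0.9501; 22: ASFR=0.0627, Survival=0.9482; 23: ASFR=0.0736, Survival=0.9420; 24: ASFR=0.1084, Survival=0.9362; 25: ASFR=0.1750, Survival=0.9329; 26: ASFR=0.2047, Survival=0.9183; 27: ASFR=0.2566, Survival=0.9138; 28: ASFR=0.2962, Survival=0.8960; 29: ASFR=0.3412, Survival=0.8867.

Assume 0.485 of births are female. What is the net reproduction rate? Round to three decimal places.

Proportion female at birth = 0.485.
Each age group contributes 1 × ASFR × survival:
  21: 1 × 0.0380 × 0.9501 = 0.03610
  22: 1 × 0.0627 × 0.9482 = 0.05945
  23: 1 × 0.0736 × 0.9420 = 0.06933
  24: 1 × 0.1084 × 0.9362 = 0.10148
  25: 1 × 0.1750 × 0.9329 = 0.16326
  26: 1 × 0.2047 × 0.9183 = 0.18798
  27: 1 × 0.2566 × 0.9138 = 0.23448
  28: 1 × 0.2962 × 0.8960 = 0.26540
  29: 1 × 0.3412 × 0.8867 = 0.30254
Sum = 1.42002
NRR = 0.485 × 1.42002 = 0.68871
An NRR under 1 implies long-run decline under these rates.

0.689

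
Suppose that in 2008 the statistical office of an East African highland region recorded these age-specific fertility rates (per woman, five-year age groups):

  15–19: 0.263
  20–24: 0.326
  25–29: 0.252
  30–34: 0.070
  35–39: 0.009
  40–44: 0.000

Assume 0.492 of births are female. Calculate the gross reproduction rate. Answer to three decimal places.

Proportion female at birth = 0.492.
Sum of ASFRs = 0.263 + 0.326 + 0.252 + 0.070 + 0.009 + 0.000 = 0.920
TFR = 5 × 0.920 = 4.6
GRR = 0.492 × 4.6 = 2.26320

2.263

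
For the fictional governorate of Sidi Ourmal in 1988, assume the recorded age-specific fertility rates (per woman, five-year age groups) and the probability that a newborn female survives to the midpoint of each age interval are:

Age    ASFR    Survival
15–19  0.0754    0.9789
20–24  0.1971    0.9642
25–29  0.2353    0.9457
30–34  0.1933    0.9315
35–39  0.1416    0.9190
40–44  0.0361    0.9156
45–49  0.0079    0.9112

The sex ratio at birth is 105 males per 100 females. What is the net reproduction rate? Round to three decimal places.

2.041

Proportion female at birth = 100 / (100 + 105) = 0.48780.
Each age group contributes 5 × ASFR × survival:
  15–19: 5 × 0.0754 × 0.9789 = 0.36905
  20–24: 5 × 0.1971 × 0.9642 = 0.95022
  25–29: 5 × 0.2353 × 0.9457 = 1.11262
  30–34: 5 × 0.1933 × 0.9315 = 0.90029
  35–39: 5 × 0.1416 × 0.9190 = 0.65065
  40–44: 5 × 0.0361 × 0.9156 = 0.16527
  45–49: 5 × 0.0079 × 0.9112 = 0.03599
Sum = 4.18409
NRR = 0.48780 × 4.18409 = 2.04100
NRR > 1, so each generation more than replaces itself.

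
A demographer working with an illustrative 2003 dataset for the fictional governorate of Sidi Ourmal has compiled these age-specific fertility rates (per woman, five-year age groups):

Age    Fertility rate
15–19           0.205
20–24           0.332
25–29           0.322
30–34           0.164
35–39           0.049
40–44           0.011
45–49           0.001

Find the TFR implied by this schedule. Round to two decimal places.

5.42

Sum of ASFRs = 0.205 + 0.332 + 0.322 + 0.164 + 0.049 + 0.011 + 0.001 = 1.084
TFR = 5 × 1.084 = 5.42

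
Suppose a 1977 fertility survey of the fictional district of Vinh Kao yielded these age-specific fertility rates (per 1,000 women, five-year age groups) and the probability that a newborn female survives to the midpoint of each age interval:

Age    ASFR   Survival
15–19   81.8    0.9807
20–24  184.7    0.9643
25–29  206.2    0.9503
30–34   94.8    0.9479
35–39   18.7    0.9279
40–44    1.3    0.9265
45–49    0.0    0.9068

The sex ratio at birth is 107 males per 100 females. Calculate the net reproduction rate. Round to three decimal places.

1.359

Proportion female at birth = 100 / (100 + 107) = 0.48309.
Weighting each age-specific rate by interval width and survival:
  15–19: 5 × 81.8/1000 × 0.9807 = 0.40111
  20–24: 5 × 184.7/1000 × 0.9643 = 0.89053
  25–29: 5 × 206.2/1000 × 0.9503 = 0.97976
  30–34: 5 × 94.8/1000 × 0.9479 = 0.44930
  35–39: 5 × 18.7/1000 × 0.9279 = 0.08676
  40–44: 5 × 1.3/1000 × 0.9265 = 0.00602
  45–49: 5 × 0.0/1000 × 0.9068 = 0.00000
Sum = 2.81348
NRR = 0.48309 × 2.81348 = 1.35916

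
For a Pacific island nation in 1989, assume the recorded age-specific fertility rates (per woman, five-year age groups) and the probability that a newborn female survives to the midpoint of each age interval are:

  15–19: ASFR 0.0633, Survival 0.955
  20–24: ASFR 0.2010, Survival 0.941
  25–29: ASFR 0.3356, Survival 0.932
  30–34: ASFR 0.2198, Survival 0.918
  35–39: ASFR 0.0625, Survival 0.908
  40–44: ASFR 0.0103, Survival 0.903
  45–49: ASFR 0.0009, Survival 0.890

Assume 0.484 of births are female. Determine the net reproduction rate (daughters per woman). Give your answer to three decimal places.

Proportion female at birth = 0.484.
Each age group contributes 5 × ASFR × survival:
  15–19: 5 × 0.0633 × 0.955 = 0.30226
  20–24: 5 × 0.2010 × 0.941 = 0.94571
  25–29: 5 × 0.3356 × 0.932 = 1.56390
  30–34: 5 × 0.2198 × 0.918 = 1.00888
  35–39: 5 × 0.0625 × 0.908 = 0.28375
  40–44: 5 × 0.0103 × 0.903 = 0.04650
  45–49: 5 × 0.0009 × 0.890 = 0.00401
Sum = 4.15501
NRR = 0.484 × 4.15501 = 2.01102
With NRR above 1 the population is above replacement fertility.

2.011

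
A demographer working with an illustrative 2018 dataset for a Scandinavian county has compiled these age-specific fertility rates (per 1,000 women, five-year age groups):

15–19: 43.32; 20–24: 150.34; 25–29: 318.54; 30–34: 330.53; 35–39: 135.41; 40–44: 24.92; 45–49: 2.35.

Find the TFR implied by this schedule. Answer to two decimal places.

5.03

Sum of ASFRs = 43.32 + 150.34 + 318.54 + 330.53 + 135.41 + 24.92 + 2.35 = 1005.41
TFR = 5 × 1005.41 / 1000 = 5.02705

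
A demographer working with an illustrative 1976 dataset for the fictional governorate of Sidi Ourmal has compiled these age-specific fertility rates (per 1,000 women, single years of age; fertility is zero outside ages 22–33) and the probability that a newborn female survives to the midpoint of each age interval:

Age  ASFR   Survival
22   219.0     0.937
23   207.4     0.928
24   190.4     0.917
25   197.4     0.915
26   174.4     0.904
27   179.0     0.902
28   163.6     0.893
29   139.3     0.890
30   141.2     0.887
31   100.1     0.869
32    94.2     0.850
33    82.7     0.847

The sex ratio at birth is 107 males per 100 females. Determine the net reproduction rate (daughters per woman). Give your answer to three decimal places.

Proportion female at birth = 100 / (100 + 107) = 0.48309.
Each age group contributes 1 × ASFR × survival:
  22: 1 × 219.0/1000 × 0.937 = 0.20520
  23: 1 × 207.4/1000 × 0.928 = 0.19247
  24: 1 × 190.4/1000 × 0.917 = 0.17460
  25: 1 × 197.4/1000 × 0.915 = 0.18062
  26: 1 × 174.4/1000 × 0.904 = 0.15766
  27: 1 × 179.0/1000 × 0.902 = 0.16146
  28: 1 × 163.6/1000 × 0.893 = 0.14609
  29: 1 × 139.3/1000 × 0.890 = 0.12398
  30: 1 × 141.2/1000 × 0.887 = 0.12524
  31: 1 × 100.1/1000 × 0.869 = 0.08699
  32: 1 × 94.2/1000 × 0.850 = 0.08007
  33: 1 × 82.7/1000 × 0.847 = 0.07005
Sum = 1.70443
NRR = 0.48309 × 1.70443 = 0.82339

0.823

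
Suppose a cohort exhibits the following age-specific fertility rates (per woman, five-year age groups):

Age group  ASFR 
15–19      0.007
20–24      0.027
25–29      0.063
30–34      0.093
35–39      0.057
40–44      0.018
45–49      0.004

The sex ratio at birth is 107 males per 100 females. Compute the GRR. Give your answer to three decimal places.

Proportion female at birth = 100 / (100 + 107) = 0.48309.
Sum of ASFRs = 0.007 + 0.027 + 0.063 + 0.093 + 0.057 + 0.018 + 0.004 = 0.269
TFR = 5 × 0.269 = 1.345
GRR = 0.48309 × 1.345 = 0.64976

0.650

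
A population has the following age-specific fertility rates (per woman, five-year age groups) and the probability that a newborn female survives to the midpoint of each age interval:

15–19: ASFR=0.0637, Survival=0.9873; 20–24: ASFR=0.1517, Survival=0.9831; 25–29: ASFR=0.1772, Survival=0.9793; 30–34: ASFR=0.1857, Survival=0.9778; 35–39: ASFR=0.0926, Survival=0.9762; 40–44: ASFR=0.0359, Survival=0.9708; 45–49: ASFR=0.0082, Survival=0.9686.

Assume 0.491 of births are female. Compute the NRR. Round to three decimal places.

1.719

Proportion female at birth = 0.491.
Weighting each age-specific rate by interval width and survival:
  15–19: 5 × 0.0637 × 0.9873 = 0.31446
  20–24: 5 × 0.1517 × 0.9831 = 0.74568
  25–29: 5 × 0.1772 × 0.9793 = 0.86766
  30–34: 5 × 0.1857 × 0.9778 = 0.90789
  35–39: 5 × 0.0926 × 0.9762 = 0.45198
  40–44: 5 × 0.0359 × 0.9708 = 0.17426
  45–49: 5 × 0.0082 × 0.9686 = 0.03971
Sum = 3.50164
NRR = 0.491 × 3.50164 = 1.71931
An NRR exceeding 1 indicates intrinsic growth under these rates.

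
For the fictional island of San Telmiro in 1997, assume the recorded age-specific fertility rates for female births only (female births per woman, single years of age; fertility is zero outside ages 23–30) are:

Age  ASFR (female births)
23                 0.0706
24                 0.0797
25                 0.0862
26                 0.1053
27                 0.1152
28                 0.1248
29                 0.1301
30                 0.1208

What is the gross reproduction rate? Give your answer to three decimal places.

Sum of female ASFRs = 0.0706 + 0.0797 + 0.0862 + 0.1053 + 0.1152 + 0.1248 + 0.1301 + 0.1208 = 0.8327
GRR = 0.8327

0.833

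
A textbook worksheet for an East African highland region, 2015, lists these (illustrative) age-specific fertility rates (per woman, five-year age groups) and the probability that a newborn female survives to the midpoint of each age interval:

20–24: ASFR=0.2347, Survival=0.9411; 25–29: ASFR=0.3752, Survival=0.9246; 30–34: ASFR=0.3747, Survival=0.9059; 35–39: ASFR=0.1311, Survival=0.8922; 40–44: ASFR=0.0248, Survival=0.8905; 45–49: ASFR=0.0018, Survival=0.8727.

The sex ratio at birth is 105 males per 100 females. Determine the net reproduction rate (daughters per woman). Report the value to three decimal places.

2.556

Proportion female at birth = 100 / (100 + 105) = 0.48780.
Survival-weighted fertility by age (5·fₓ·Sₓ):
  20–24: 5 × 0.2347 × 0.9411 = 1.10438
  25–29: 5 × 0.3752 × 0.9246 = 1.73455
  30–34: 5 × 0.3747 × 0.9059 = 1.69720
  35–39: 5 × 0.1311 × 0.8922 = 0.58484
  40–44: 5 × 0.0248 × 0.8905 = 0.11042
  45–49: 5 × 0.0018 × 0.8727 = 0.00785
Sum = 5.23924
NRR = 0.48780 × 5.23924 = 2.55570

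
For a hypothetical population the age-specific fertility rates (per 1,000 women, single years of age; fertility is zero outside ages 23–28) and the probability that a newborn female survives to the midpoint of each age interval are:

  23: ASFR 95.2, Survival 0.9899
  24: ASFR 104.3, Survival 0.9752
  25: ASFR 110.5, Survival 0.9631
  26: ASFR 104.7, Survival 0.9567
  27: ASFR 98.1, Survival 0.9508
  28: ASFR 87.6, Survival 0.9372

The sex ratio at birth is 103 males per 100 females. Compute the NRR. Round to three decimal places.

Proportion female at birth = 100 / (100 + 103) = 0.49261.
Each age group contributes 1 × ASFR × survival:
  23: 1 × 95.2/1000 × 0.9899 = 0.09424
  24: 1 × 104.3/1000 × 0.9752 = 0.10171
  25: 1 × 110.5/1000 × 0.9631 = 0.10642
  26: 1 × 104.7/1000 × 0.9567 = 0.10017
  27: 1 × 98.1/1000 × 0.9508 = 0.09327
  28: 1 × 87.6/1000 × 0.9372 = 0.08210
Sum = 0.57791
NRR = 0.49261 × 0.57791 = 0.28468

0.285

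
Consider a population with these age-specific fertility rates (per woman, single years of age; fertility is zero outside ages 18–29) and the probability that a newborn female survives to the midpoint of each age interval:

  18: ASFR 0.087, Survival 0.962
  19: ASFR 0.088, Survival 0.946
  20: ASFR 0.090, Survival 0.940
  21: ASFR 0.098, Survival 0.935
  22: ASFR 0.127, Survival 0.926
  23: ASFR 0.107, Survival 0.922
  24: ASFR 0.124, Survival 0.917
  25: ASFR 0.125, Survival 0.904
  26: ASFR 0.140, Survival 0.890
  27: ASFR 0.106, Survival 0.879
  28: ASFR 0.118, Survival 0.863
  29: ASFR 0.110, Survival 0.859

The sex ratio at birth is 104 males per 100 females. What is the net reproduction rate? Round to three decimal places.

Proportion female at birth = 100 / (100 + 104) = 0.49020.
Weighting each age-specific rate by interval width and survival:
  18: 1 × 0.087 × 0.962 = 0.08369
  19: 1 × 0.088 × 0.946 = 0.08325
  20: 1 × 0.090 × 0.940 = 0.08460
  21: 1 × 0.098 × 0.935 = 0.09163
  22: 1 × 0.127 × 0.926 = 0.11760
  23: 1 × 0.107 × 0.922 = 0.09865
  24: 1 × 0.124 × 0.917 = 0.11371
  25: 1 × 0.125 × 0.904 = 0.11300
  26: 1 × 0.140 × 0.890 = 0.12460
  27: 1 × 0.106 × 0.879 = 0.09317
  28: 1 × 0.118 × 0.863 = 0.10183
  29: 1 × 0.110 × 0.859 = 0.09449
Sum = 1.20022
NRR = 0.49020 × 1.20022 = 0.58835
With NRR below 1 the population is below replacement fertility.

0.588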